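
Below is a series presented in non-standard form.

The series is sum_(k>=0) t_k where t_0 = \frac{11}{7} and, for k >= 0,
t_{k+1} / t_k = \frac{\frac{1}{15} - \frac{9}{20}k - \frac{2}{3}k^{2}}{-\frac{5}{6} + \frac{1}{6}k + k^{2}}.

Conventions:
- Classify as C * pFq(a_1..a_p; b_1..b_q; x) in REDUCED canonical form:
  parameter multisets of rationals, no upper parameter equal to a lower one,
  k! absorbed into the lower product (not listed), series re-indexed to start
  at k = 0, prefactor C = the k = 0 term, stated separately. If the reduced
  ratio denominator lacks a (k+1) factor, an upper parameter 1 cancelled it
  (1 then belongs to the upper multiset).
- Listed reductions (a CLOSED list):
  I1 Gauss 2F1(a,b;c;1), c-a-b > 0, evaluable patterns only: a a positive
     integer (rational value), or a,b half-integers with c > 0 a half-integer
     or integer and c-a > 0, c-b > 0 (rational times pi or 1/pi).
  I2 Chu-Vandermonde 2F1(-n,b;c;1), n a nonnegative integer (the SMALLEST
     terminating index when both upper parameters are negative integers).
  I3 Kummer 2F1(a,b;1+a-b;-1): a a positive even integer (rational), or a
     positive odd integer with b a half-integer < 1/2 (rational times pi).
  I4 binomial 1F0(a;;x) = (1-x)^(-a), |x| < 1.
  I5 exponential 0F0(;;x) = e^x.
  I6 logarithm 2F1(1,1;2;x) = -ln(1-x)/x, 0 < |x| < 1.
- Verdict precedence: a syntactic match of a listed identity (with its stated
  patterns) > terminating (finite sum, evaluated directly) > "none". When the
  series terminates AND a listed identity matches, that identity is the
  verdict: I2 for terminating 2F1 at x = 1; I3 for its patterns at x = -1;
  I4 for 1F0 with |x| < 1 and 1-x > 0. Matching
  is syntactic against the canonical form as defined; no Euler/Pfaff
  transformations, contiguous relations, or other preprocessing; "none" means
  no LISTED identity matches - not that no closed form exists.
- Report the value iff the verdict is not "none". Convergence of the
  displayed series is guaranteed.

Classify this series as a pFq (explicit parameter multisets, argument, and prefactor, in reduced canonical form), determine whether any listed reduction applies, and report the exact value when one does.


Reduced: x = -\frac{2}{3}, 2F1, upper = {-\frac{1}{8}, \frac{4}{5}}, lower = {-\frac{5}{6}}, C = \frac{11}{7}. Verdict: none. A 2F1 with upper {-\frac{1}{8}, \frac{4}{5}} fits none of I1-I6 at x = -\frac{2}{3}; the sum runs forever.

Structural cue: t_0 being \frac{11}{7}, roots of the ratio polynomials (prefactor 11/7) are the negated parameters.
Term ratio: r(k) = -\frac{2}{3} * (k-\frac{1}{8}) (k+\frac{4}{5}) / [(k-\frac{5}{6}) (k+1)] - rational in k, leading ratio -\frac{2}{3}; with t_0 = \frac{11}{7}, classification follows.


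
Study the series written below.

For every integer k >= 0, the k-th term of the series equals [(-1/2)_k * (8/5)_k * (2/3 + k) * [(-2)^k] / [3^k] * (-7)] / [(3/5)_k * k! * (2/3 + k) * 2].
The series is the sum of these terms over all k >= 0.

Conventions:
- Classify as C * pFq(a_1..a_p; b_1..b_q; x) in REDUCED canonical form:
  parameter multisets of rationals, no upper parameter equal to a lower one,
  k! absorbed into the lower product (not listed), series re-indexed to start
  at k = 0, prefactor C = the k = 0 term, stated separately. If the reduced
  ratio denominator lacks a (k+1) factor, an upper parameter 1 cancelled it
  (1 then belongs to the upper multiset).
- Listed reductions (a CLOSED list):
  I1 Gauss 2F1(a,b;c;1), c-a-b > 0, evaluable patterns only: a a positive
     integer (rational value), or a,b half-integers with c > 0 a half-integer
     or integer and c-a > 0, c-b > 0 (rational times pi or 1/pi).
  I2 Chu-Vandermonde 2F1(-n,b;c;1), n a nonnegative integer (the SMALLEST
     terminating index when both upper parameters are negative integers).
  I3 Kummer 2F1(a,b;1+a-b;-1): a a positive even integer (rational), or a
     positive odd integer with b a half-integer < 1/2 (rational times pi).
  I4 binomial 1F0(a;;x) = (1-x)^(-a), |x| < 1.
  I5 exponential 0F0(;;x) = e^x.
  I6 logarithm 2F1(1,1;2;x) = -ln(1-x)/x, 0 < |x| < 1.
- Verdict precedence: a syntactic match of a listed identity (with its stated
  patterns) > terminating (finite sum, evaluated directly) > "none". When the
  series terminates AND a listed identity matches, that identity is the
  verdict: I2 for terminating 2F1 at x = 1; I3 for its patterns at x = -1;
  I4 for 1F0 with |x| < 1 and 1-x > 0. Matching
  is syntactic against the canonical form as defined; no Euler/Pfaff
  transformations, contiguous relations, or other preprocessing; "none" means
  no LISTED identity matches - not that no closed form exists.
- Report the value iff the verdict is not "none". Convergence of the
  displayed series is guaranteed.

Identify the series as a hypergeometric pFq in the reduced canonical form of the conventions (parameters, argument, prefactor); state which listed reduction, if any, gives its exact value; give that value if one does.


x = -2/3 here; the reduced form reads 2F1, upper {-1/2, 8/5}, lower {3/5}, C = -7/2. Verdict: none. A 2F1 with upper {-1/2, 8/5} fits none of I1-I6 at x = -2/3; the sum runs forever.

Key observation: with t_0 = -7/2, the constant factors (prefactor -7/2) combine into one prefactor.
Ratio: r(k) = (-2/3) * (k-1/2) (k+8/5) / [(k+3/5) (k+1)] ; factor over Q: parameters, x = (-2/3), and C = -7/2.


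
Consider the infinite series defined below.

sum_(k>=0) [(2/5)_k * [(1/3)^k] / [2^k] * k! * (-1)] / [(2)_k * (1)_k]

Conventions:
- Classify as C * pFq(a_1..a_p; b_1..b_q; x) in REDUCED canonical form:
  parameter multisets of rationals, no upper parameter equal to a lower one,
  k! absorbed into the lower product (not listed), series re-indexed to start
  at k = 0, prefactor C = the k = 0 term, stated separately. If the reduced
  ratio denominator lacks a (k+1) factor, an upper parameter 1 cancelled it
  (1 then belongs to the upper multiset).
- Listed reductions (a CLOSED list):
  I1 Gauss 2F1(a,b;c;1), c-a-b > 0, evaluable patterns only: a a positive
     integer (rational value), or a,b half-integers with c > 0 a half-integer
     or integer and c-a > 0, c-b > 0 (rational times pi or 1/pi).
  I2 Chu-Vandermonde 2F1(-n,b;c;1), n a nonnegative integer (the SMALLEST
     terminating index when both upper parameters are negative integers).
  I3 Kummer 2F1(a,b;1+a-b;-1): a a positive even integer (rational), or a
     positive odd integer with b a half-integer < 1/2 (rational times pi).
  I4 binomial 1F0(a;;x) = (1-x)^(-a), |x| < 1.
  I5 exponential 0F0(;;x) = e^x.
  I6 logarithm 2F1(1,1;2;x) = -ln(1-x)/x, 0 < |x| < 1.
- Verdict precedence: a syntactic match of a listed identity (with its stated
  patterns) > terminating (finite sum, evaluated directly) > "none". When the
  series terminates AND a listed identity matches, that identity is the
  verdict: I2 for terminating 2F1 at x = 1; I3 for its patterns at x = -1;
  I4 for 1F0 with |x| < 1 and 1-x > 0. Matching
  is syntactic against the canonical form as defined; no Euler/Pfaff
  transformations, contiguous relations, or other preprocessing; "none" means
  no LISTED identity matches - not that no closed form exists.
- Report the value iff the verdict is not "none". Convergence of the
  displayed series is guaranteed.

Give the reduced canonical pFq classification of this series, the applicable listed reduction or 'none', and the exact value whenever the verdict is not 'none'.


With C = -1: the canonical form is 2F1(2/5, 1; 2; 1/6). Verdict: none. Every listed pattern misses the 2F1 form at 1/6, upper {2/5, 1}.

Key observation: t_0 = -1 here, and (1)_k (C = -1, x = 1/6) is k! itself.
Adjacent-term ratio: r(k) = (1/6) * (k+2/5) (k+1) / [(k+2) (k+1)] - rational in k. x = (1/6); t_0 = -1; negate the roots.


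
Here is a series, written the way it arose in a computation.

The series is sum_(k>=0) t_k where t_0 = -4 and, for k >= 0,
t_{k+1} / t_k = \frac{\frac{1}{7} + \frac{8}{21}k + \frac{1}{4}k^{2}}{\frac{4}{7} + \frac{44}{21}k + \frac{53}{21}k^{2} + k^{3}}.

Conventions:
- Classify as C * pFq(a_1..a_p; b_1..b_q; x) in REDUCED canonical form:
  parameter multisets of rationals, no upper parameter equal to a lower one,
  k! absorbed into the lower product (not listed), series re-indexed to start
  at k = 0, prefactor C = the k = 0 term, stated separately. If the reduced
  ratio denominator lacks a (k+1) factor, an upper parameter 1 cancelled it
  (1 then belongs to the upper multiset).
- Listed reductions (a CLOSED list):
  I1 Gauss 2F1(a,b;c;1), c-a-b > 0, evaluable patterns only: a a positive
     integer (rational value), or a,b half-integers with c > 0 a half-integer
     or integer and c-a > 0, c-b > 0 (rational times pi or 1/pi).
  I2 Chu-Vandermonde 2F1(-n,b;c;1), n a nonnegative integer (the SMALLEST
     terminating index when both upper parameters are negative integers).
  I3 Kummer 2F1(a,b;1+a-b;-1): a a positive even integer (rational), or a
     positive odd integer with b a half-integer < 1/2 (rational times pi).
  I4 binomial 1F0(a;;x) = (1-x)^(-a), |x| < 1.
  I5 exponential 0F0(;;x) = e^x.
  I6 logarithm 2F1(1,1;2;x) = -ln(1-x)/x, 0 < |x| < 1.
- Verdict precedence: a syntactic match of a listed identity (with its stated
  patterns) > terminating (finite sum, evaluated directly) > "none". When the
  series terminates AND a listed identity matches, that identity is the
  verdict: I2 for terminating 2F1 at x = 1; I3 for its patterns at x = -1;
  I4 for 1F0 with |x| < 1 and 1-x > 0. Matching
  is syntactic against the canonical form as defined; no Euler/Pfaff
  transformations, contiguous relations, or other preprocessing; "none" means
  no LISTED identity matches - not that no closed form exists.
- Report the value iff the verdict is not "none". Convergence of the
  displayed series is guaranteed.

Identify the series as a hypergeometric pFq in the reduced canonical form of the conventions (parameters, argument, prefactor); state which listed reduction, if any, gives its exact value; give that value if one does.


Key observation: t_0 being -4, cancel k + 2/3 from the displayed ratio first; then prefactor -4.
Consecutive-term ratio: r(k) = \frac{1}{4} * 1 / [(k+1)] - rational in k. x = \frac{1}{4}; t_0 = -4; negate the roots.

This is -4 * 0F0(-; -; \frac{1}{4}) in reduced canonical form. Verdict: the exponential series (I5) applies (the 0F0 exponential series at x = \frac{1}{4}). Sum: \left(-4\right) \cdot e^{\frac{1}{4}}.


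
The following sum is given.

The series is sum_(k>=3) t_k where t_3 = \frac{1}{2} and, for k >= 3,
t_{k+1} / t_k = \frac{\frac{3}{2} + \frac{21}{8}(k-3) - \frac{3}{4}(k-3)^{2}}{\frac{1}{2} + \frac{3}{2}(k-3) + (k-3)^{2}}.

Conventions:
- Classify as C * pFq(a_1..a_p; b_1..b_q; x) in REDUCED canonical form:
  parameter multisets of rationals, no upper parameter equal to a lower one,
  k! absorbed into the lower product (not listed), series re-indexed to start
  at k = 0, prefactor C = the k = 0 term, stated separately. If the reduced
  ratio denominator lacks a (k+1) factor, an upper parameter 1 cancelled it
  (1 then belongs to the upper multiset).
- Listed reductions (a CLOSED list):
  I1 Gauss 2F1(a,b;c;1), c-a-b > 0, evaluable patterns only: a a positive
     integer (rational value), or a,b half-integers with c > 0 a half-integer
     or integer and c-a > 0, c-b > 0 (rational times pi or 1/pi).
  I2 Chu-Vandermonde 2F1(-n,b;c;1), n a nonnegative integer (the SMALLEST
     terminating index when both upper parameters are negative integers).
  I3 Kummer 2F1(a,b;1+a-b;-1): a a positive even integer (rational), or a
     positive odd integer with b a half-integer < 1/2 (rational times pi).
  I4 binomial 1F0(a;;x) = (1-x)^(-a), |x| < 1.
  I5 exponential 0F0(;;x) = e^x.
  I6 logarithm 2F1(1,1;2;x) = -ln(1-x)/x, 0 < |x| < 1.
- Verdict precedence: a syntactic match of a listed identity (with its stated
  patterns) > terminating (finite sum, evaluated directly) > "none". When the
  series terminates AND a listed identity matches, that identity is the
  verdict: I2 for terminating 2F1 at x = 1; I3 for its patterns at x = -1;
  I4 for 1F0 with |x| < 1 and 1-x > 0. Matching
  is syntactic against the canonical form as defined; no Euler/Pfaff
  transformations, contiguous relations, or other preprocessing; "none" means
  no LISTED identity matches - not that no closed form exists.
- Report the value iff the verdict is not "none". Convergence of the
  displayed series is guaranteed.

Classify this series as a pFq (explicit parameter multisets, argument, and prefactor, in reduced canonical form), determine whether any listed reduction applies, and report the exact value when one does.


This is \frac{1}{2} * 1F0(-4; -; -\frac{3}{4}) in reduced canonical form. Verdict at x = -\frac{3}{4}: the binomial series (I4) matches (the 1F0 binomial series: exponent 4, x = -\frac{3}{4}). Hence: \frac{2401}{512}.

The tell: x = -\frac{3}{4} and factor the ratio over Q (C = 1/2, x = -3/4): negated roots = parameters.
Step ratio: r(k) = -\frac{3}{4} * (k-4) / [(k+1)] - rational in k, leading ratio -\frac{3}{4}; with t_0 = \frac{1}{2}, classification follows.


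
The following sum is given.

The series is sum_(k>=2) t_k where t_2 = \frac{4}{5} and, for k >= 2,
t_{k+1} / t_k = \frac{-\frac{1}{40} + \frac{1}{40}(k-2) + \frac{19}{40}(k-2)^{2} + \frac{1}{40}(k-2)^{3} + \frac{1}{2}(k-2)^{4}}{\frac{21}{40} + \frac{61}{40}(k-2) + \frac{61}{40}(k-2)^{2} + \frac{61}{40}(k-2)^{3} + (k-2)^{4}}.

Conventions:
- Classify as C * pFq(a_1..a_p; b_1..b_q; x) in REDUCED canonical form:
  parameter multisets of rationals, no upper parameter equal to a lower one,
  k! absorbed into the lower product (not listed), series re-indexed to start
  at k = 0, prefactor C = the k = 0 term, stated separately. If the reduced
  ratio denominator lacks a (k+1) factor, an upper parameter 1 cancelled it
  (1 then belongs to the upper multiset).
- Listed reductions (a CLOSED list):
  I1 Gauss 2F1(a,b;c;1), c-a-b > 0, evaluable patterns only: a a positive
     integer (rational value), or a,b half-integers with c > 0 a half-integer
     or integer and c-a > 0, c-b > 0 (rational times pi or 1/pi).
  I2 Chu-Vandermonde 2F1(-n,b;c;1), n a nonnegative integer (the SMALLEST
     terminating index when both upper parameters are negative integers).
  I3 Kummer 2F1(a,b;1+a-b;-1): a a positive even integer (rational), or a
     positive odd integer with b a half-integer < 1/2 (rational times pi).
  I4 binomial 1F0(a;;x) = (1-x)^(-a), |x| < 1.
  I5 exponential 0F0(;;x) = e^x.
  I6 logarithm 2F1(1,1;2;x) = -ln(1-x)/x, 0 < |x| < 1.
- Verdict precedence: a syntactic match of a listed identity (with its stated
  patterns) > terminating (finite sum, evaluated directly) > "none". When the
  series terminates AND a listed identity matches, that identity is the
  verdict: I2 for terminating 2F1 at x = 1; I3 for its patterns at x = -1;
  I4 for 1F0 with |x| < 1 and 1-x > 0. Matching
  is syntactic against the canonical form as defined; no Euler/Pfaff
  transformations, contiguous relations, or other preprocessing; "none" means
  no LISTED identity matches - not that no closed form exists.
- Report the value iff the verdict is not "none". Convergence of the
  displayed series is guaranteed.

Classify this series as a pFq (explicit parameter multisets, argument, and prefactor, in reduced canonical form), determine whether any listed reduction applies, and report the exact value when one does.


Key step: t_0 being \frac{4}{5}, factor the ratio over Q (prefactor 4/5): negated roots = parameters.
Adjacent-term ratio: r(k) = \frac{1}{2} * (k-\frac{1}{5}) (k+\frac{1}{4}) / [(k+\frac{21}{40}) (k+1)] - poly over poly, x = \frac{1}{2} from leading terms; C = \frac{4}{5} at k = 0.

x = \frac{1}{2} here; the reduced form reads 2F1, upper {-\frac{1}{5}, \frac{1}{4}}, lower {\frac{21}{40}}, C = \frac{4}{5}. Verdict: none - this 2F1 at x = \frac{1}{2} matches no listed pattern, and upper {-\frac{1}{5}, \frac{1}{4}} holds no stopper.


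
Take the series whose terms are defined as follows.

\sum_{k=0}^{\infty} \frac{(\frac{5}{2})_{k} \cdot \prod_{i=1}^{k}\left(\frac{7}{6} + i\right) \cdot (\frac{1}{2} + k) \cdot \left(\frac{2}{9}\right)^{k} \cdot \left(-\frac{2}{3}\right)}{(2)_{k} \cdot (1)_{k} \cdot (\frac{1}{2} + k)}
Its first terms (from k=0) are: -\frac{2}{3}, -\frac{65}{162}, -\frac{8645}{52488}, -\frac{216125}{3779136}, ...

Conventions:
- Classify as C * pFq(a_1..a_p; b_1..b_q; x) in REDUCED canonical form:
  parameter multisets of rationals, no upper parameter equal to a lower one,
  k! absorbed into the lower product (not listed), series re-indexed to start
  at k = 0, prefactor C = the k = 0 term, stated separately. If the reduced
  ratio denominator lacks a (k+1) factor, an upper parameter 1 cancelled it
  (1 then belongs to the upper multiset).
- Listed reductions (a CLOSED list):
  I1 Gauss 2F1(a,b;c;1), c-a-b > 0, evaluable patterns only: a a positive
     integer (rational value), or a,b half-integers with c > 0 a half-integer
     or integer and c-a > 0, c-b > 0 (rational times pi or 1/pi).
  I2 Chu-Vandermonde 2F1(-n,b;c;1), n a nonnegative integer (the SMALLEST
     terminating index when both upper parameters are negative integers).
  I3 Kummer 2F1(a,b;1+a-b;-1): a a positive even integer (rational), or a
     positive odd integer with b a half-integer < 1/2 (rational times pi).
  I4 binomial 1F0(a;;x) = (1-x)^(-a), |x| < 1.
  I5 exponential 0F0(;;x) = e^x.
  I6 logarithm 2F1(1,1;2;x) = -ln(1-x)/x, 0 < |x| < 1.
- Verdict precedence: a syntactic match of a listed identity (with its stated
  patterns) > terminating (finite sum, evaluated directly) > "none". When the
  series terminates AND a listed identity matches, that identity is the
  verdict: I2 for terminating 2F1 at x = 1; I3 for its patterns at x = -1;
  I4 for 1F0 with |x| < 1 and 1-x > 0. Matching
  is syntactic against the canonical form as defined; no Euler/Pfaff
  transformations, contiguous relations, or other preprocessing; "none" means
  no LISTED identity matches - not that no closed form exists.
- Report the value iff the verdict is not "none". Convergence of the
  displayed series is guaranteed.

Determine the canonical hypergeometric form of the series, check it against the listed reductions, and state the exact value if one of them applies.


Prefactor -\frac{2}{3}, argument \frac{2}{9}: 2F1 with upper {\frac{13}{6}, \frac{5}{2}} over lower {2}. Verdict: none - at argument \frac{2}{9} the multisets {\frac{13}{6}, \frac{5}{2}} ; {2} match no listed identity.

Key step: t_0 = -\frac{2}{3} here, and the factor k + 1/2 cancels (top and bottom), leaving prefactor -2/3.
Step ratio: r(k) = \frac{2}{9} * (k+\frac{13}{6}) (k+\frac{5}{2}) / [(k+2) (k+1)] ; factor over Q: parameters, x = \frac{2}{9}, and C = -\frac{2}{3}.


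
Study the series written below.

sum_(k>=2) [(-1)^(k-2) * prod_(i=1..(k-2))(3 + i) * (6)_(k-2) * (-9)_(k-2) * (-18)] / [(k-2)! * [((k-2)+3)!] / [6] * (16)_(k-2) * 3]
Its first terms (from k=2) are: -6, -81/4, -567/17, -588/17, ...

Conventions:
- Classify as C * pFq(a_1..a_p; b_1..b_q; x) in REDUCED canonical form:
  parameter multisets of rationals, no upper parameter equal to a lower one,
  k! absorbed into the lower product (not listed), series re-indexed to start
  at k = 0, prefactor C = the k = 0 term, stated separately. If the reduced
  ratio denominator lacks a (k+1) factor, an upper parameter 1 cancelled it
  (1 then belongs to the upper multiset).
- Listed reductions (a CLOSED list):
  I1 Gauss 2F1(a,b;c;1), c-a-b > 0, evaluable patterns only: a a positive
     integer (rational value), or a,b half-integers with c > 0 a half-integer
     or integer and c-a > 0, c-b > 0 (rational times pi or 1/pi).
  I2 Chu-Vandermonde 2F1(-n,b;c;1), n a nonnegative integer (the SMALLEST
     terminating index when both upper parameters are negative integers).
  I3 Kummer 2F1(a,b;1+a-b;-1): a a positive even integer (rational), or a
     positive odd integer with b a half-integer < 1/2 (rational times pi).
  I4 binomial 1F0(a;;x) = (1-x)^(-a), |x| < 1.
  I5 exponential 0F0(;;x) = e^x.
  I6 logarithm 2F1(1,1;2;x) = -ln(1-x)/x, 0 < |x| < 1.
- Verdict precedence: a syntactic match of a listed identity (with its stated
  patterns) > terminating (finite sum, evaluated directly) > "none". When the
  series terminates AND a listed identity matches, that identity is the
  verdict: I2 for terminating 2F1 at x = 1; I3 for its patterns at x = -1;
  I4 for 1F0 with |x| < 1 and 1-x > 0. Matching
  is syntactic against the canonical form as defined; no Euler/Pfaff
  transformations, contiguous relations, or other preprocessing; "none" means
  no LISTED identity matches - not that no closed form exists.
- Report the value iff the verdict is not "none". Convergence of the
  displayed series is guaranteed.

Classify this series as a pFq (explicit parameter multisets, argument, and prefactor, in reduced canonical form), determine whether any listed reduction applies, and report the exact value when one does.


At argument -1: a 2F1 with upper {-9, 6}, lower {16}, scaled by C = -6. Verdict at x = -1: the Kummer evaluation I3 matches (x = -1; c = 16 equals 1+a-b for upper {-9, 6}: listed pattern). Its exact value is -273/2.

Key step: t_0 being -6, the denominator's factorial ratio (C = -6, x = -1) is a lower Pochhammer.
Consecutive-term ratio: r(k) = (-1) * (k-9) (k+6) / [(k+16) (k+1)] ; factor over Q: parameters, x = (-1), and C = -6.


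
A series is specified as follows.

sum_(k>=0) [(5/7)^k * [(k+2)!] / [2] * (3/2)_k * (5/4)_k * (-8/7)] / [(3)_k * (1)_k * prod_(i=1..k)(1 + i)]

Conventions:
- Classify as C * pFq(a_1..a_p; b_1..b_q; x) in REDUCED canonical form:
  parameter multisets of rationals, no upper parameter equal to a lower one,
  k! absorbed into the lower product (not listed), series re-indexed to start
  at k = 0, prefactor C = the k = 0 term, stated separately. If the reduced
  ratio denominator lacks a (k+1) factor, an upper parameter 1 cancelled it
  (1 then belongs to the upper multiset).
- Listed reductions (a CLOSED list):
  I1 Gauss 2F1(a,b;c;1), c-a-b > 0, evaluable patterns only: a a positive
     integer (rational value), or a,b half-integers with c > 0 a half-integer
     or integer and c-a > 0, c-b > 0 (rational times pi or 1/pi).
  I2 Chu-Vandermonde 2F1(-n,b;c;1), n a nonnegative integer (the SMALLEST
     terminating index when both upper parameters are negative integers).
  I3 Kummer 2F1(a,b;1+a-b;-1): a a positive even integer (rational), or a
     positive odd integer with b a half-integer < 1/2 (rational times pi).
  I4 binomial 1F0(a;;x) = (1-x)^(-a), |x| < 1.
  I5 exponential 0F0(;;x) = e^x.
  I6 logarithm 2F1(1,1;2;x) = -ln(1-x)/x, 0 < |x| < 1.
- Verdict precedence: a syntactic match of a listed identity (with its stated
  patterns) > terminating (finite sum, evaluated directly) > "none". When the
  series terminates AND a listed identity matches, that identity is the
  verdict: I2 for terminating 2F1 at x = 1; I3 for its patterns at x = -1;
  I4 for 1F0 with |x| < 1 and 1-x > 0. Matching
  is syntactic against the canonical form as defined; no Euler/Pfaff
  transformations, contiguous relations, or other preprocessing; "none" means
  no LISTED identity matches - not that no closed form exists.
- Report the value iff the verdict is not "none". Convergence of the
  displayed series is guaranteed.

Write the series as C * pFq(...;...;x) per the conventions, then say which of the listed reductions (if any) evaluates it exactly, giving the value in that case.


Reduced: x = 5/7, 2F1, upper = {5/4, 3/2}, lower = {2}, C = -8/7. Verdict: none. Every listed pattern misses the 2F1 form at 5/7, upper {5/4, 3/2}.

The tell: t_0 = -8/7 here, and the factorial ratio (C = -8/7, x = 5/7) (k+a-1)!/(a-1)! is a rising factorial (a)_k.
Term ratio: r(k) = (5/7) * (k+5/4) (k+3/2) / [(k+2) (k+1)] - rational in k, leading ratio (5/7); with t_0 = -8/7, classification follows.


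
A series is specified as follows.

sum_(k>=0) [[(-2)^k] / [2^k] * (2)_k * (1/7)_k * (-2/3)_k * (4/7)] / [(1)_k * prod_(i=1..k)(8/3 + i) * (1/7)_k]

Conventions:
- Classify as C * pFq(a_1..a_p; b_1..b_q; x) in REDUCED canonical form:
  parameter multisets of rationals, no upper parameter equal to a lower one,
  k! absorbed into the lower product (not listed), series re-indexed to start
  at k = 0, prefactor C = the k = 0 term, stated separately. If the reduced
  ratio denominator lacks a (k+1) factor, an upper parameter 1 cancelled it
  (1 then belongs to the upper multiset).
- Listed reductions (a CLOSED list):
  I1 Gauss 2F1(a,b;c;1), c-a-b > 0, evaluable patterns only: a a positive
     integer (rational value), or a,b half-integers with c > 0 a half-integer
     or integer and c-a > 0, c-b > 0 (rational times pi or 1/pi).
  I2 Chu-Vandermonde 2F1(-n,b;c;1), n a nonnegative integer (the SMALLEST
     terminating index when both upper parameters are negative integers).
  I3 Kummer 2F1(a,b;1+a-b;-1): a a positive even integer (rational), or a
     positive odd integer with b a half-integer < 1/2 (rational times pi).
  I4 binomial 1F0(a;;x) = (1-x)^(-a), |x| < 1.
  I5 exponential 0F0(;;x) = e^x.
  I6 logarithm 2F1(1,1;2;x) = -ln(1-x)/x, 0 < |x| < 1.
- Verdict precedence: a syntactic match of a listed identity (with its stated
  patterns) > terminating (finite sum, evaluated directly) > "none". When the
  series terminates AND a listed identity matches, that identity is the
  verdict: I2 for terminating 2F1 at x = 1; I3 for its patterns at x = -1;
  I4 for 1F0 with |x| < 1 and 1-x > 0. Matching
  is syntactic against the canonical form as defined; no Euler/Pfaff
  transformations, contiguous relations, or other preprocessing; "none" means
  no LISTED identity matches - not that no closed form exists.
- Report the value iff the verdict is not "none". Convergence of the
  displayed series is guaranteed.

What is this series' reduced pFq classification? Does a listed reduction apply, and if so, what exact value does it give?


First insight: t_0 being 4/7, (1)_k (C = 4/7) is k! itself.
Consecutive-term ratio: r(k) = (-1) * (k-2/3) (k+2) / [(k+11/3) (k+1)] - rational in k, leading ratio (-1); with t_0 = 4/7, classification follows.

With C = 4/7: the canonical form is 2F1(-2/3, 2; 11/3; -1). Verdict: this is Kummer's theorem (I3) (x = -1; c = 11/3 equals 1+a-b for upper {-2/3, 2}: listed pattern). Its exact value is 16/21.


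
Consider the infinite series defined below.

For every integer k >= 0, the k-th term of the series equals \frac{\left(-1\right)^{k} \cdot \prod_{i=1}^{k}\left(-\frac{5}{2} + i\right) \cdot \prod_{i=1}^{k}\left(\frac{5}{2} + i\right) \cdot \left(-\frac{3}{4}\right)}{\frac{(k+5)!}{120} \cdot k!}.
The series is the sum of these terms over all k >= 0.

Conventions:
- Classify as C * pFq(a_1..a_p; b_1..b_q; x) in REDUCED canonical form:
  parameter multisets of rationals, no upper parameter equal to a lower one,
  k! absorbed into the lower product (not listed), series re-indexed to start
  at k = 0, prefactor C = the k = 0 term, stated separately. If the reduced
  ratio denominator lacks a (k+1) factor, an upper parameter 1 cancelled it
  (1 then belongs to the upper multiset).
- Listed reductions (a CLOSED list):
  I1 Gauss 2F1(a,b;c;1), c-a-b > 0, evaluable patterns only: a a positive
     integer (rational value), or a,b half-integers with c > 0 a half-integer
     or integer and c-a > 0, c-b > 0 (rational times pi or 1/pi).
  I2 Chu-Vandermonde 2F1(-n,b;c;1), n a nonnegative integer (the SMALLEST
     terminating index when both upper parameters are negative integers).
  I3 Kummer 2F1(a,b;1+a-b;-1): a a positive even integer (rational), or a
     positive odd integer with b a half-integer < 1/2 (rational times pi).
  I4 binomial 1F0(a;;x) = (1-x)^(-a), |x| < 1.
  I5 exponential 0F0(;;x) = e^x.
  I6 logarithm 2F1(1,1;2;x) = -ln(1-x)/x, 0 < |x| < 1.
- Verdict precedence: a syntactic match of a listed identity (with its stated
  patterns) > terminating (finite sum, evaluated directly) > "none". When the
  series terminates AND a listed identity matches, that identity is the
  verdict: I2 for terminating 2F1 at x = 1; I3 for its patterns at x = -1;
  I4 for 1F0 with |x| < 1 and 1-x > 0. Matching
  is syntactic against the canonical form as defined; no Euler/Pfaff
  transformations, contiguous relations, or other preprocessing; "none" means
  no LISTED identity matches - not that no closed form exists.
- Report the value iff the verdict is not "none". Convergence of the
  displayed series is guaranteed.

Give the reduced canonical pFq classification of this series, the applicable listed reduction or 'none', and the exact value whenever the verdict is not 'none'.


The series (x = -1) is 2F1: upper {-\frac{3}{2}, \frac{7}{2}}, lower {6}, prefactor -\frac{3}{4}. Verdict: none. A 2F1 with upper {-\frac{3}{2}, \frac{7}{2}} fits none of I1-I6 at x = -1; the sum runs forever.

First insight: t_0 = -\frac{3}{4} here, and the running product (C = -3/4, x = -1) telescopes to a rising factorial.
Term ratio: r(k) = -1 * (k-\frac{3}{2}) (k+\frac{7}{2}) / [(k+6) (k+1)] ; factor over Q: parameters, x = -1, and C = -\frac{3}{4}.


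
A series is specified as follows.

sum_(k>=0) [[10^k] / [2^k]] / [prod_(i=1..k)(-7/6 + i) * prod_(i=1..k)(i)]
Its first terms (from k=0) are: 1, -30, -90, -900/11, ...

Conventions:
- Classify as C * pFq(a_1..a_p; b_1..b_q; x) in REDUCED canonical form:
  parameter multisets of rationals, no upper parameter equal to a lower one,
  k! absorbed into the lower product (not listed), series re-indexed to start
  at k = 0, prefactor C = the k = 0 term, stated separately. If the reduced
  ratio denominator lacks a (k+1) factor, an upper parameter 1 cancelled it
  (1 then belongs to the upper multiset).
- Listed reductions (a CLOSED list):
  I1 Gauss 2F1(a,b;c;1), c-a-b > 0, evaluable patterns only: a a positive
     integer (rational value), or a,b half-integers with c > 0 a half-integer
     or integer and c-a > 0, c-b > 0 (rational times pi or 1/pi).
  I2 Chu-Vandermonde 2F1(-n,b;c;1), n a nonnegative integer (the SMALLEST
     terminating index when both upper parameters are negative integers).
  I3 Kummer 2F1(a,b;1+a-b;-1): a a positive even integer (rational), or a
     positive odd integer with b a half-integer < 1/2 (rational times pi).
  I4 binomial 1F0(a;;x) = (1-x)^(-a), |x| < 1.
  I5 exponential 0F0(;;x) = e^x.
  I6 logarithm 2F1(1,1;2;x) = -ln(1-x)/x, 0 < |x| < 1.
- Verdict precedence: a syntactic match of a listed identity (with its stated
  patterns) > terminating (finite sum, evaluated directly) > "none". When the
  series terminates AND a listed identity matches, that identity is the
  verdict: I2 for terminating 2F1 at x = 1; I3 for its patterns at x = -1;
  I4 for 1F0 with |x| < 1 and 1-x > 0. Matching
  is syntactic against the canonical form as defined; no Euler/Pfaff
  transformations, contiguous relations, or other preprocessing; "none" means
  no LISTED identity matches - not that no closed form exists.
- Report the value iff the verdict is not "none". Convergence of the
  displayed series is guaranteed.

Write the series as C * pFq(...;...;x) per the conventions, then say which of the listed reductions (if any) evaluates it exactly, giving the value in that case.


This is 1 * 0F1(-; -1/6; 5) in reduced canonical form. Verdict: none - at argument 5 the multisets {-} ; {-1/6} match no listed identity.

Key observation: with t_0 = 1, the two k-th powers (C = 1) combine into one argument.
Adjacent-term ratio: r(k) = 5 * 1 / [(k-1/6) (k+1)] - poly over poly, x = 5 from leading terms; C = 1 at k = 0.


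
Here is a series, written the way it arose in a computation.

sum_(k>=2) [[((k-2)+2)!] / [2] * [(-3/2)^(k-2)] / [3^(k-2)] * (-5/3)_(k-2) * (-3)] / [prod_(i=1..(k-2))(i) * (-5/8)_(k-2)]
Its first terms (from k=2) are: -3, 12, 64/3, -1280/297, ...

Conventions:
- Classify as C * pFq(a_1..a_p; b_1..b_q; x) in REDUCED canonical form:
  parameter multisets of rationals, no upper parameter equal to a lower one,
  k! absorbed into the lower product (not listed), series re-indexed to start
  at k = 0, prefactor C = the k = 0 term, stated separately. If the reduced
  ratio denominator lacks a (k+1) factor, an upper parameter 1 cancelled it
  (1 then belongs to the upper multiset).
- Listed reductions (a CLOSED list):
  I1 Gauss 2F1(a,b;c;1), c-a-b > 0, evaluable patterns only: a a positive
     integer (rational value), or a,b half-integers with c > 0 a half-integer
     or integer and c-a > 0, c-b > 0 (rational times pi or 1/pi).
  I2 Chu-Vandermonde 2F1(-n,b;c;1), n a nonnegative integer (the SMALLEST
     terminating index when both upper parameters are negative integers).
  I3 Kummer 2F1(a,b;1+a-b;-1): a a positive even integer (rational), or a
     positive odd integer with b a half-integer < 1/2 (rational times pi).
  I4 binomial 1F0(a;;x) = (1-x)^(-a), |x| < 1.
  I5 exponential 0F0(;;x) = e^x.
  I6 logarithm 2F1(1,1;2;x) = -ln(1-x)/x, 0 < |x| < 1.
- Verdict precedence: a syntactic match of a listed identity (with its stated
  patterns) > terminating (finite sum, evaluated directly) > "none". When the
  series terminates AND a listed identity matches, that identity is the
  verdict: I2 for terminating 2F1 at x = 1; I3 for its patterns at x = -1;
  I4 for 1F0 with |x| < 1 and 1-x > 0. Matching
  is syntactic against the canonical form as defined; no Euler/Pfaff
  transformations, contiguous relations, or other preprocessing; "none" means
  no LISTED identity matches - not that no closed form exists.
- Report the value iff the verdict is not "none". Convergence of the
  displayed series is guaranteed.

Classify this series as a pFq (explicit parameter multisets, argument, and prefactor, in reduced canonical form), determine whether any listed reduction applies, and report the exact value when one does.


Classification (C = -3): 2F1 with upper {-5/3, 3}, lower {-5/8}, argument x = -1/2. Verdict: no listed reduction: x = -1/2 and upper {-5/3, 3} fail every I1-I6 pattern.

Key observation: t_0 = -3 here, and the product of the first k integers (C = -3) is k!.
Step ratio: r(k) = (-1/2) * (k-5/3) (k+3) / [(k-5/8) (k+1)] - rational in k. x = (-1/2); t_0 = -3; negate the roots.


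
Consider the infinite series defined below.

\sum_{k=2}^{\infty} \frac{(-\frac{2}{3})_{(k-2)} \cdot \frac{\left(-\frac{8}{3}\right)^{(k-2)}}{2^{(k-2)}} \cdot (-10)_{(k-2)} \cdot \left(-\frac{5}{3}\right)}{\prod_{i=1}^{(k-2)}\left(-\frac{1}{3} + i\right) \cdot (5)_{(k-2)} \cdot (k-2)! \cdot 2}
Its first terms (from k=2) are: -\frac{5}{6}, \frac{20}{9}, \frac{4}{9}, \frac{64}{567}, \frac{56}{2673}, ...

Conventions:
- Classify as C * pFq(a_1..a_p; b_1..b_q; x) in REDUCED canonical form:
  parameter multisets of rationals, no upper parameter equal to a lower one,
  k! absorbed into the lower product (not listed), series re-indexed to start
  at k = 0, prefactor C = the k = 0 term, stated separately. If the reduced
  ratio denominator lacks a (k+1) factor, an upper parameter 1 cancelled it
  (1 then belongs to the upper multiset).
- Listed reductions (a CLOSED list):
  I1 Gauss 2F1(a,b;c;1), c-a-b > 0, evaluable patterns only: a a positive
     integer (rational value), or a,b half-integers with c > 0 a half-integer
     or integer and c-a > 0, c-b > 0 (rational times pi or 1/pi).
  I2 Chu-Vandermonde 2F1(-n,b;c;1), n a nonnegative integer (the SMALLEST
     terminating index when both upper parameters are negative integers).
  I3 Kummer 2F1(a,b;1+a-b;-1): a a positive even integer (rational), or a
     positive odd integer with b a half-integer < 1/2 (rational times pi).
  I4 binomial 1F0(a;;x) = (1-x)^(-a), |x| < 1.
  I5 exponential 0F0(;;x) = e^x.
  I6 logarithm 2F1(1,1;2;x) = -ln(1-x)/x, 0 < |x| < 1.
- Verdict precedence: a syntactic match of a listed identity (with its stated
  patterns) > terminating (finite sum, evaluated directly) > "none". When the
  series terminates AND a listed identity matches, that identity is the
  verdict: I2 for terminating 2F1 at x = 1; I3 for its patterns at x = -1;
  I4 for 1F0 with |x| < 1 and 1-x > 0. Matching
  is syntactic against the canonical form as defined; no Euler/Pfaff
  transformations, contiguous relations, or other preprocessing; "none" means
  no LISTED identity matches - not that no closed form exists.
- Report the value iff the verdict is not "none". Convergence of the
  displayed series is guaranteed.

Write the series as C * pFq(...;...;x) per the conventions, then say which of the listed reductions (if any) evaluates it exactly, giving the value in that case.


The series (x = -\frac{4}{3}) is 2F2: upper {-10, -\frac{2}{3}}, lower {\frac{2}{3}, 5}, prefactor -\frac{5}{6}. Verdict: terminating. (-10)_k vanishes past k = 10, leaving a 11-term sum, computed directly. Its exact value is \frac{49411418662550005}{25081203644338842}.

Key step: x = -\frac{4}{3} and the two k-th powers (C = -5/6) combine into one argument.
Ratio: r(k) = -\frac{4}{3} * (k-10) (k-\frac{2}{3}) / [(k+\frac{2}{3}) (k+5) (k+1)] - rational in k. x = -\frac{4}{3}; t_0 = -\frac{5}{6}; negate the roots.


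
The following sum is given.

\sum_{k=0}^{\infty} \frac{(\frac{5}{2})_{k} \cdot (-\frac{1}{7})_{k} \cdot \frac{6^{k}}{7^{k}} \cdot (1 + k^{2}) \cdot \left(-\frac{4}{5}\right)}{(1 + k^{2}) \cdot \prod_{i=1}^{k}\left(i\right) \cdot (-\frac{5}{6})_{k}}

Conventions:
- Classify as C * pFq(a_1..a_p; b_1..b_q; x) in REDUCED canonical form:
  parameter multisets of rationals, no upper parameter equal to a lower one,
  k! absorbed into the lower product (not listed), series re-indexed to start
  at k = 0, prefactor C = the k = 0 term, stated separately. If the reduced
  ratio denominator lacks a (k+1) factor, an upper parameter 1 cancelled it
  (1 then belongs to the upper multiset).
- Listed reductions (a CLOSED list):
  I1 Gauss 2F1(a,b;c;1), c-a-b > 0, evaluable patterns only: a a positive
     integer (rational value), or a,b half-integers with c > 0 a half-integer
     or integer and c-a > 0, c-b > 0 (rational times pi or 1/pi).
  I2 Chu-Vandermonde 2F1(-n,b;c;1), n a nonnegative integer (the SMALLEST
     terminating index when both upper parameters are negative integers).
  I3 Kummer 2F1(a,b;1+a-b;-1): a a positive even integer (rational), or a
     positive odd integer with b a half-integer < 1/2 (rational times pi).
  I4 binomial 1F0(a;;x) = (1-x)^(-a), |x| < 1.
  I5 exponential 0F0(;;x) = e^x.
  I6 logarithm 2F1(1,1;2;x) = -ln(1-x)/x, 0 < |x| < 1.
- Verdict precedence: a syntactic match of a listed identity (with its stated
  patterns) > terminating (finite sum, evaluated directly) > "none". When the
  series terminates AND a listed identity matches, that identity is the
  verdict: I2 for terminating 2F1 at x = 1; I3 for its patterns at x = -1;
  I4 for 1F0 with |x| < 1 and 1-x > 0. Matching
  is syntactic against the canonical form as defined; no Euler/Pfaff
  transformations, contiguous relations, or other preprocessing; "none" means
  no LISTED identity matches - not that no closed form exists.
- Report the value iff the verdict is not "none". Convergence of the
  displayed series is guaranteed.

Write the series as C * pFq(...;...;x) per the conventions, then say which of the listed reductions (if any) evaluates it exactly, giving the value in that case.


At argument \frac{6}{7}: a 2F1 with upper {-\frac{1}{7}, \frac{5}{2}}, lower {-\frac{5}{6}}, scaled by C = -\frac{4}{5}. Verdict: no listed reduction: x = \frac{6}{7} and upper {-\frac{1}{7}, \frac{5}{2}} fail every I1-I6 pattern.

Key observation: x = \frac{6}{7} and the factor k^2 + 1 cancels (top and bottom), leaving prefactor -4/5.
Ratio: r(k) = \frac{6}{7} * (k-\frac{1}{7}) (k+\frac{5}{2}) / [(k-\frac{5}{6}) (k+1)] - rational in k, leading ratio \frac{6}{7}; with t_0 = -\frac{4}{5}, classification follows.


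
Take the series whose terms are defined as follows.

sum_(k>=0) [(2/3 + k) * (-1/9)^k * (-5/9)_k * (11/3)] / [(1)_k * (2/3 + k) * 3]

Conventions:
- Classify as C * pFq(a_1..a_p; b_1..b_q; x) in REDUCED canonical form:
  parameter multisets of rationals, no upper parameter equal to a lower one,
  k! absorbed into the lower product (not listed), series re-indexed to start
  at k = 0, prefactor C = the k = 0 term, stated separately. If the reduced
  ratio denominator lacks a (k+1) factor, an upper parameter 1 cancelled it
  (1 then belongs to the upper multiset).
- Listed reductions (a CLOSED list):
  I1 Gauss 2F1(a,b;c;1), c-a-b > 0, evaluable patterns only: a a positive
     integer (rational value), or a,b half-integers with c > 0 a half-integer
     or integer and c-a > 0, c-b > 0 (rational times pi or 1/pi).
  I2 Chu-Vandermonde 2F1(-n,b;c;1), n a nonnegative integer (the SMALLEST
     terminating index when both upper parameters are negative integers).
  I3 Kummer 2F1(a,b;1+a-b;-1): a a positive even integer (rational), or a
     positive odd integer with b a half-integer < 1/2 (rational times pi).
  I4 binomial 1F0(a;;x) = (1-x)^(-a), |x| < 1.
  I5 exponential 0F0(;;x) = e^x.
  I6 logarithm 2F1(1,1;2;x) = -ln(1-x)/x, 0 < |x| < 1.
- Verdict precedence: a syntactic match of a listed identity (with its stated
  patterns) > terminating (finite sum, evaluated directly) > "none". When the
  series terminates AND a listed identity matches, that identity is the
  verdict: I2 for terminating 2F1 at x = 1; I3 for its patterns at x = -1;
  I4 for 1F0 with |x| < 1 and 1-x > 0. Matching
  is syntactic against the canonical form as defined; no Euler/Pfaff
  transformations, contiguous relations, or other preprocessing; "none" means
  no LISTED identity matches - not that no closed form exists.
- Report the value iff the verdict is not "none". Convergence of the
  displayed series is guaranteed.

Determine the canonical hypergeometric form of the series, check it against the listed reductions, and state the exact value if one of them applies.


Classification (C = 11/9): 1F0 with upper {-5/9}, lower {-}, argument x = -1/9. Verdict (x = -1/9): the I4 binomial reduction applies (the 1F0 binomial series: exponent 5/9, x = -1/9). Hence: (11/9) * (10/9)^(5/9).

Key step: with t_0 = 11/9, the constant factors (prefactor 11/9) combine into one prefactor.
Adjacent-term ratio: r(k) = (-1/9) * (k-5/9) / [(k+1)] ; factor over Q: parameters, x = (-1/9), and C = 11/9.
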